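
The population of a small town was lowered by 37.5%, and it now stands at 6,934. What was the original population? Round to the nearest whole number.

11,094

The overall multiplier applied was 0.625.
So the original population was 6,934 ÷ 0.625 ≈ 11,094.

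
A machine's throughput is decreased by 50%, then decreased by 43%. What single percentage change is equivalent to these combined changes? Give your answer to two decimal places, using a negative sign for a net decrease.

-71.50%

The combined multiplier is 0.5 × 0.57 = 0.285.
That corresponds to a decrease of 71.50%.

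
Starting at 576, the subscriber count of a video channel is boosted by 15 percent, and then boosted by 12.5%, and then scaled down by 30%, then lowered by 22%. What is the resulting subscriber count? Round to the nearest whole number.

Apply the 15% increase: 576 × 1.15 = 662.4.
Apply the 12.5% increase: 662.4 × 1.125 = 745.2.
Apply the 30% decrease: 745.2 × 0.7 = 521.64.
Apply the 22% decrease: 521.64 × 0.78 = 406.8792 ≈ 407.

407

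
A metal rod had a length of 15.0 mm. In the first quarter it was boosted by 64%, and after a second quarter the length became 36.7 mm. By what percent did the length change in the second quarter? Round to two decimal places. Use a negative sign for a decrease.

49.19%

After the first quarter: 15.0 × 1.64 = 24.6.
Second-quarter multiplier: 36.7 ÷ 24.6 ≈ 1.49187.
That is a change of 49.19%.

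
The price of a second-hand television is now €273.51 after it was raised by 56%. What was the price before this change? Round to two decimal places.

€175.33

The overall multiplier applied was 1.56.
So the original price was €273.51 ÷ 1.56 ≈ €175.33.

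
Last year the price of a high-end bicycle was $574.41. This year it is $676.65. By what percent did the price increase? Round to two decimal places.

Change: $676.65 − $574.41 = $102.24.
Relative to the original: $102.24 ÷ $574.41 ≈ 17.80%.
So the price increased by 17.80%.

17.80%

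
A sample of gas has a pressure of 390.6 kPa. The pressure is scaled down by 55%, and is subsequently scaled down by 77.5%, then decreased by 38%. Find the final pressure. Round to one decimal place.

24.5 kPa

Each change multiplies by a factor: 0.45 × 0.225 × 0.62 = 0.062775.
390.6 × 0.062775 = 24.519915 ≈ 24.5.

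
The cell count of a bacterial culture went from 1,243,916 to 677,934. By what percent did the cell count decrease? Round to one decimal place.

Change: 677,934 − 1,243,916 = -565,982.
Relative to the original: -565,982 ÷ 1,243,916 ≈ -45.5%.
So the cell count decreased by 45.5%.

45.5%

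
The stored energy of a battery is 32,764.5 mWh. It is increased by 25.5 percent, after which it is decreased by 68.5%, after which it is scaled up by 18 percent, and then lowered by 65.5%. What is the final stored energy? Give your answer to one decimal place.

5,273.0 mWh

Each change multiplies by a factor: 1.255 × 0.315 × 1.18 × 0.345 = 0.1609368075.
32,764.5 × 0.1609368075 = 5273.01402933375 ≈ 5,273.0.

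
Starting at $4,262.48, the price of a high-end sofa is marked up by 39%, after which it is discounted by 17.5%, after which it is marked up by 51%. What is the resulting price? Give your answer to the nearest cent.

Apply the 39% increase: $4,262.48 × 1.39 = $5924.8472.
17.5% decrease: $5924.8472 × 0.825 = $4887.99894.
51% increase: $4887.99894 × 1.51 = $7380.8783994 ≈ $7,380.88.

$7,380.88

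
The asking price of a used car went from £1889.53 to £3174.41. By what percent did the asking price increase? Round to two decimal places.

Change: £3174.41 − £1889.53 = £1284.88.
Relative to the original: £1284.88 ÷ £1889.53 ≈ 68.00%.
So the asking price increased by 68.00%.

68.00%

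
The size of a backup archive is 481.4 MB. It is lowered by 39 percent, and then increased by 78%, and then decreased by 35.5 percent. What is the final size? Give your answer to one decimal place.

39% decrease: 481.4 × 0.61 = 293.654.
78% increase: 293.654 × 1.78 = 522.70412.
Apply the 35.5% decrease: 522.70412 × 0.645 = 337.1441574 ≈ 337.1.

337.1 MB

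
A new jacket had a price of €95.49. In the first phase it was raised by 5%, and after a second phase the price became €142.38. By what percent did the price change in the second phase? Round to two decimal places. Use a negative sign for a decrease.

After the first phase: €95.49 × 1.05 = €100.2645.
Second-phase multiplier: €142.38 ÷ €100.2645 ≈ 1.420044.
That is a change of 42.00%.

42.00%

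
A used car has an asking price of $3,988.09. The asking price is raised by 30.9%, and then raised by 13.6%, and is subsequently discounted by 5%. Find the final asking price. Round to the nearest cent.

30.9% increase: $3,988.09 × 1.309 = $5220.40981.
13.6% increase: $5220.40981 × 1.136 = $5930.38554416.
After the 5% decrease: $5930.38554416 × 0.95 = $5633.866266952 ≈ $5,633.87.

$5,633.87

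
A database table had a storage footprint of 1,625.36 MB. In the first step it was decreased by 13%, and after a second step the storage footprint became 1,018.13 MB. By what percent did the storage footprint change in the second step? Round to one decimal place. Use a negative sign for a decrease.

After the first step: 1,625.36 × 0.87 = 1414.0632.
Second-step multiplier: 1,018.13 ÷ 1414.0632 ≈ 0.72.
That is a change of -28.0%.

-28.0%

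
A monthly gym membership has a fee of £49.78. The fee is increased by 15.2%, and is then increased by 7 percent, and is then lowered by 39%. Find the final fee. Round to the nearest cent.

£37.43

Each change multiplies by a factor: 1.152 × 1.07 × 0.61 = 0.7519104.
£49.78 × 0.7519104 = £37.430099712 ≈ £37.43.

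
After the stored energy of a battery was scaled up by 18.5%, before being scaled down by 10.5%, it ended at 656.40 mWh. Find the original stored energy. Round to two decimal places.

The overall multiplier applied was 1.185 × 0.895 = 1.060575.
So the original stored energy was 656.40 ÷ 1.060575 ≈ 618.91 mWh.

618.91 mWh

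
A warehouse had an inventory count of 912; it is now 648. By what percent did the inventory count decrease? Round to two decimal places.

Change: 648 − 912 = -264.
Relative to the original: -264 ÷ 912 ≈ -28.95%.
So the inventory count decreased by 28.95%.

28.95%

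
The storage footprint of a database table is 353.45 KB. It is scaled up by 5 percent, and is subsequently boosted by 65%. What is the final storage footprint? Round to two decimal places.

5% increase: 353.45 × 1.05 = 371.1225.
Apply the 65% increase: 371.1225 × 1.65 = 612.352125 ≈ 612.35.

612.35 KB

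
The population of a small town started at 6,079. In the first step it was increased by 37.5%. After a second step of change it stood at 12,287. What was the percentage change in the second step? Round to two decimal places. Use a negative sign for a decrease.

After the first step: 6,079 × 1.375 = 8358.625.
Second-step multiplier: 12,287 ÷ 8358.625 ≈ 1.469979.
That is a change of 47.00%.

47.00%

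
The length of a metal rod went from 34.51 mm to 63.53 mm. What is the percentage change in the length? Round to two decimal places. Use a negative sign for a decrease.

84.09%

Change: 63.53 − 34.51 = 29.02.
Relative to the original: 29.02 ÷ 34.51 ≈ 84.09%.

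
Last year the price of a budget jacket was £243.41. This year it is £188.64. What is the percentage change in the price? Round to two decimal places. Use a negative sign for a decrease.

-22.50%

Change: £188.64 − £243.41 = -£54.77.
Relative to the original: -£54.77 ÷ £243.41 ≈ -22.50%.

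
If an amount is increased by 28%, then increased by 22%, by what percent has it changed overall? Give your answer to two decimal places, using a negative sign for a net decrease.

56.16%

The combined multiplier is 1.28 × 1.22 = 1.5616.
That corresponds to an increase of 56.16%.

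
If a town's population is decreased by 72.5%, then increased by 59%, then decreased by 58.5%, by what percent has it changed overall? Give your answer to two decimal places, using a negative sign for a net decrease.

The combined multiplier is 0.275 × 1.59 × 0.415 = 0.18145875.
That corresponds to a decrease of 81.85%.

-81.85%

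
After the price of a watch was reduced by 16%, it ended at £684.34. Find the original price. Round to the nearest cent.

The overall multiplier applied was 0.84.
So the original price was £684.34 ÷ 0.84 ≈ £814.69.

£814.69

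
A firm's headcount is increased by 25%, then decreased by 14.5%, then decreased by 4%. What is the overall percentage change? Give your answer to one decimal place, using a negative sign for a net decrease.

2.6%

A 25% increase multiplies by 1.25.
Then a 14.5% decrease: 1.25 × 0.855 = 1.06875.
Then a 4% decrease: 1.06875 × 0.96 = 1.026.
Overall factor 1.026, i.e. 2.6%.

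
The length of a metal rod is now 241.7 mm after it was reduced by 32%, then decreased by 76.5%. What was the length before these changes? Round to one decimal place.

Undoing the 76.5% decrease: 241.7 ÷ 0.235 ≈ 1028.510638.
Undoing the 32% decrease: 1028.510638 ÷ 0.68 ≈ 1512.5 mm.

1512.5 mm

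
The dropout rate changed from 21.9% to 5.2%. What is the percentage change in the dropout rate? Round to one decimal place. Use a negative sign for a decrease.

The change is 5.2 − 21.9 = -16.7 percentage points.
Relative to the original 21.9%, that is -16.7 ÷ 21.9 ≈ -76.3%.

-76.3%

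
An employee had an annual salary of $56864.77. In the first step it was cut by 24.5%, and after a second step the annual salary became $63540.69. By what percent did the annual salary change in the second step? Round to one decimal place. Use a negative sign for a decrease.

After the first step: $56864.77 × 0.755 = $42932.90135.
Second-step multiplier: $63540.69 ÷ $42932.90135 ≈ 1.48.
That is a change of 48.0%.

48.0%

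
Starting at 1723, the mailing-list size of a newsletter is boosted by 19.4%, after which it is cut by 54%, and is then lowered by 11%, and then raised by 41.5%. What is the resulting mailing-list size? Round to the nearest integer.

1192

19.4% increase: 1723 × 1.194 = 2057.262.
After the 54% decrease: 2057.262 × 0.46 = 946.34052.
After the 11% decrease: 946.34052 × 0.89 = 842.2430628.
Apply the 41.5% increase: 842.2430628 × 1.415 = 1191.773933862 ≈ 1192.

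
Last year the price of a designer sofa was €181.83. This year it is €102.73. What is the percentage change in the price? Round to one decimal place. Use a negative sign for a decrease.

-43.5%

Change: €102.73 − €181.83 = -€79.10.
Relative to the original: -€79.10 ÷ €181.83 ≈ -43.5%.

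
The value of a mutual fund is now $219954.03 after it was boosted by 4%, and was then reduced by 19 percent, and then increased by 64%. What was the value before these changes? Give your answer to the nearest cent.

$159209.77

Undoing the 64% increase: $219954.03 ÷ 1.64 ≈ $134118.310976.
Undoing the 19% decrease: $134118.310976 ÷ 0.81 ≈ $165578.161699.
Undoing the 4% increase: $165578.161699 ÷ 1.04 ≈ $159209.77.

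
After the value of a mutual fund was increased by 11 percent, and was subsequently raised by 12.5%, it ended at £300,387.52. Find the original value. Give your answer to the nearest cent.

£240,550.57

Undoing the 12.5% increase: £300,387.52 ÷ 1.125 ≈ £267011.128889.
Undoing the 11% increase: £267011.128889 ÷ 1.11 ≈ £240,550.57.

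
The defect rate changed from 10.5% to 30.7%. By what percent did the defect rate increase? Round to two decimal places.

192.38%

The change is 30.7 − 10.5 = 20.2 percentage points.
Relative to the original 10.5%, that is 20.2 ÷ 10.5 ≈ 192.38%.
So the defect rate rose by 192.38%.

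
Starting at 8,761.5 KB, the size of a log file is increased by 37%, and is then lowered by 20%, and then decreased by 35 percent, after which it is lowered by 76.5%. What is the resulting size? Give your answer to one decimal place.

Apply the 37% increase: 8,761.5 × 1.37 = 12003.255.
Apply the 20% decrease: 12003.255 × 0.8 = 9602.604.
Apply the 35% decrease: 9602.604 × 0.65 = 6241.6926.
76.5% decrease: 6241.6926 × 0.235 = 1466.797761 ≈ 1,466.8.

1,466.8 KB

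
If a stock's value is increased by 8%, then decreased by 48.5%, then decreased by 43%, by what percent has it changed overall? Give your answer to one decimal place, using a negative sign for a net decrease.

-68.3%

An 8% increase multiplies by 1.08.
Then a 48.5% decrease: 1.08 × 0.515 = 0.5562.
Then a 43% decrease: 0.5562 × 0.57 = 0.317034.
Overall factor 0.317034, i.e. -68.3%.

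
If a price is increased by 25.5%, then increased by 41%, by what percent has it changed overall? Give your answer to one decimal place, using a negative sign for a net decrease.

A 25.5% increase multiplies by 1.255.
Then a 41% increase: 1.255 × 1.41 = 1.76955.
Overall factor 1.76955, i.e. 77.0%.

77.0%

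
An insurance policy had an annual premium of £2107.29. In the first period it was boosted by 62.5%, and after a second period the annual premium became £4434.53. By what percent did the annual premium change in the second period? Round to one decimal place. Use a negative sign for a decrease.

29.5%

After the first period: £2107.29 × 1.625 = £3424.34625.
Second-period multiplier: £4434.53 ÷ £3424.34625 ≈ 1.295.
That is a change of 29.5%.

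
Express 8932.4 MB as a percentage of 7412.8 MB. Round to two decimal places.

8932.4 MB ÷ 7412.8 MB ≈ 120.50%.

120.50%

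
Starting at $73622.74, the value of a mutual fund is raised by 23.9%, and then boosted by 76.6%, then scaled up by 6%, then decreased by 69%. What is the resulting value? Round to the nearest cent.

$52934.83

Each change multiplies by a factor: 1.239 × 1.766 × 1.06 × 0.31 = 0.7190011164.
$73622.74 × 0.7190011164 = $52934.832252426936 ≈ $52934.83.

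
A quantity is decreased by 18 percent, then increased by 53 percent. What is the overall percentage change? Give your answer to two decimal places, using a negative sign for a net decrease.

The combined multiplier is 0.82 × 1.53 = 1.2546.
That corresponds to an increase of 25.46%.

25.46%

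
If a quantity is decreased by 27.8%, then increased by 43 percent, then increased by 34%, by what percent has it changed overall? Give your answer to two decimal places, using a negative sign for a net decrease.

38.35%

The combined multiplier is 0.722 × 1.43 × 1.34 = 1.3834964.
That corresponds to an increase of 38.35%.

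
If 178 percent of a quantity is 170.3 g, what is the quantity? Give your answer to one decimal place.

170.3 g ÷ 1.78 ≈ 95.7 g.

95.7 g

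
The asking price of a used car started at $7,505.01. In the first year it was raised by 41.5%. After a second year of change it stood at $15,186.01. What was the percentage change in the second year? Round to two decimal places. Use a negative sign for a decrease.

43.00%

After the first year: $7,505.01 × 1.415 = $10619.58915.
Second-year multiplier: $15,186.01 ÷ $10619.58915 ≈ 1.43.
That is a change of 43.00%.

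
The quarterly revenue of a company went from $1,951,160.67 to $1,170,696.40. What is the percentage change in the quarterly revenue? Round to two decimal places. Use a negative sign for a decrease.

Change: $1,170,696.40 − $1,951,160.67 = -$780,464.27.
Relative to the original: -$780,464.27 ÷ $1,951,160.67 ≈ -40.00%.

-40.00%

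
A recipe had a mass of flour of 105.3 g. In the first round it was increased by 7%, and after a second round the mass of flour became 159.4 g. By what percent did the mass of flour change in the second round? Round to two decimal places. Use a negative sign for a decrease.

After the first round: 105.3 × 1.07 = 112.671.
Second-round multiplier: 159.4 ÷ 112.671 ≈ 1.414738.
That is a change of 41.47%.

41.47%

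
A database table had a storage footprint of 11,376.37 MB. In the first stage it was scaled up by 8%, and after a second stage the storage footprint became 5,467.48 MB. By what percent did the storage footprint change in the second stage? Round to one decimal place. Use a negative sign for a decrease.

-55.5%

After the first stage: 11,376.37 × 1.08 = 12286.4796.
Second-stage multiplier: 5,467.48 ÷ 12286.4796 ≈ 0.445.
That is a change of -55.5%.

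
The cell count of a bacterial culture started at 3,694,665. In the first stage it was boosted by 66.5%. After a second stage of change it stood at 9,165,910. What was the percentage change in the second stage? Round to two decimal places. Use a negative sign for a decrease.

After the first stage: 3,694,665 × 1.665 = 6151617.225.
Second-stage multiplier: 9,165,910 ÷ 6151617.225 ≈ 1.49.
That is a change of 49.00%.

49.00%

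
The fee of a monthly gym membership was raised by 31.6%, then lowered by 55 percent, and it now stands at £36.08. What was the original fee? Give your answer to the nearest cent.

£60.93

Undoing the 55% decrease: £36.08 ÷ 0.45 ≈ £80.177778.
Undoing the 31.6% increase: £80.177778 ÷ 1.316 ≈ £60.93.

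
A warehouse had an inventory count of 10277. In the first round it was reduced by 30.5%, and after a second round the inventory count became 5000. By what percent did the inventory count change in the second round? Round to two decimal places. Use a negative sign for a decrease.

-30.00%

After the first round: 10277 × 0.695 = 7142.515.
Second-round multiplier: 5000 ÷ 7142.515 ≈ 0.700034.
That is a change of -30.00%.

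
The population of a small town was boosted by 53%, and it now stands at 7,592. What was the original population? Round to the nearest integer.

The overall multiplier applied was 1.53.
So the original population was 7,592 ÷ 1.53 ≈ 4,962.

4,962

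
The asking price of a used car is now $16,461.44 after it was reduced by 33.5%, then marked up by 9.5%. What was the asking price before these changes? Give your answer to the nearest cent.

The overall multiplier applied was 0.665 × 1.095 = 0.728175.
So the original asking price was $16,461.44 ÷ 0.728175 ≈ $22,606.43.

$22,606.43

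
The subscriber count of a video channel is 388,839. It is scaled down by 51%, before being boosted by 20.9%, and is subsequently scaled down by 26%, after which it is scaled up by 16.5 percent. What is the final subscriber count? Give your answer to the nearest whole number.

After the 51% decrease: 388,839 × 0.49 = 190531.11.
Apply the 20.9% increase: 190531.11 × 1.209 = 230352.11199.
After the 26% decrease: 230352.11199 × 0.74 = 170460.5628726.
Apply the 16.5% increase: 170460.5628726 × 1.165 = 198586.555746579 ≈ 198,587.

198,587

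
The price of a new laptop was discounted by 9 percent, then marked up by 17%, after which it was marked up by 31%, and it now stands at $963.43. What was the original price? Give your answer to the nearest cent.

The overall multiplier applied was 0.91 × 1.17 × 1.31 = 1.394757.
So the original price was $963.43 ÷ 1.394757 ≈ $690.75.

$690.75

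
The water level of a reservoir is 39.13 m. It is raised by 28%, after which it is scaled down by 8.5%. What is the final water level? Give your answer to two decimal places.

45.83 m

Each change multiplies by a factor: 1.28 × 0.915 = 1.1712.
39.13 × 1.1712 = 45.829056 ≈ 45.83.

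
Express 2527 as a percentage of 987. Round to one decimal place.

256.0%

2527 ÷ 987 ≈ 256.0%.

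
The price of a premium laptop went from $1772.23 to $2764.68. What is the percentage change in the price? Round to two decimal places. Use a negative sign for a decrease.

Change: $2764.68 − $1772.23 = $992.45.
Relative to the original: $992.45 ÷ $1772.23 ≈ 56.00%.

56.00%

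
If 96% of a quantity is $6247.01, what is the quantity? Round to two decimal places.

$6247.01 ÷ 0.96 ≈ $6507.30.

$6507.30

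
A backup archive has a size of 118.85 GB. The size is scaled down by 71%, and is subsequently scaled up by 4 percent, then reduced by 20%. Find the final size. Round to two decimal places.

71% decrease: 118.85 × 0.29 = 34.4665.
4% increase: 34.4665 × 1.04 = 35.84516.
Apply the 20% decrease: 35.84516 × 0.8 = 28.676128 ≈ 28.68.

28.68 GB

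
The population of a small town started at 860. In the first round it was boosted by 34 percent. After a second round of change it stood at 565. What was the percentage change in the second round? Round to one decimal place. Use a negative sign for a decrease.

After the first round: 860 × 1.34 = 1152.4.
Second-round multiplier: 565 ÷ 1152.4 ≈ 0.49028.
That is a change of -51.0%.

-51.0%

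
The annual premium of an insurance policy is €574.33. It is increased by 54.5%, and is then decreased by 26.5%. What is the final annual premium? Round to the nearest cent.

54.5% increase: €574.33 × 1.545 = €887.33985.
Apply the 26.5% decrease: €887.33985 × 0.735 = €652.19478975 ≈ €652.19.

€652.19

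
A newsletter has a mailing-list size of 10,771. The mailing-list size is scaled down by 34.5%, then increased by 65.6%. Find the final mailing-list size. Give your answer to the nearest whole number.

After the 34.5% decrease: 10,771 × 0.655 = 7055.005.
65.6% increase: 7055.005 × 1.656 = 11683.08828 ≈ 11,683.

11,683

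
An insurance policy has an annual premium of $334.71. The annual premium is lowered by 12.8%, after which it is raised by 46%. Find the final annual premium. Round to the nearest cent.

Each change multiplies by a factor: 0.872 × 1.46 = 1.27312.
$334.71 × 1.27312 = $426.1259952 ≈ $426.13.

$426.13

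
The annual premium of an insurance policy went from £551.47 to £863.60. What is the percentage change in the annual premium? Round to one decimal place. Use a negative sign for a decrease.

Change: £863.60 − £551.47 = £312.13.
Relative to the original: £312.13 ÷ £551.47 ≈ 56.6%.

56.6%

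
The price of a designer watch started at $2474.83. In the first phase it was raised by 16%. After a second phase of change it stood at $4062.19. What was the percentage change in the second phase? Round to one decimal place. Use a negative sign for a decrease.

41.5%

After the first phase: $2474.83 × 1.16 = $2870.8028.
Second-phase multiplier: $4062.19 ÷ $2870.8028 ≈ 1.415.
That is a change of 41.5%.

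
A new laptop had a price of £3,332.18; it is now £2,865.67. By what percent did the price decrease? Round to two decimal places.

14.00%

Change: £2,865.67 − £3,332.18 = -£466.51.
Relative to the original: -£466.51 ÷ £3,332.18 ≈ -14.00%.
So the price decreased by 14.00%.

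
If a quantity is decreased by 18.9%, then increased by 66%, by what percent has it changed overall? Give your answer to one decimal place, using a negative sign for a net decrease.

The combined multiplier is 0.811 × 1.66 = 1.34626.
That corresponds to an increase of 34.6%.

34.6%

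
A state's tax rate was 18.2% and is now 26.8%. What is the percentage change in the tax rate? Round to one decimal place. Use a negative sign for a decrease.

The change is 26.8 − 18.2 = 8.6 percentage points.
Relative to the original 18.2%, that is 8.6 ÷ 18.2 ≈ 47.3%.

47.3%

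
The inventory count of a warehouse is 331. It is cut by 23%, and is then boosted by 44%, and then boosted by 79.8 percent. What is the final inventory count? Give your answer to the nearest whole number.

Apply the 23% decrease: 331 × 0.77 = 254.87.
Apply the 44% increase: 254.87 × 1.44 = 367.0128.
After the 79.8% increase: 367.0128 × 1.798 = 659.8890144 ≈ 660.

660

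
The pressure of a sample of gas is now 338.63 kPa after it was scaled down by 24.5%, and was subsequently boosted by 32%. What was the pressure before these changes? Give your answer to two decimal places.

339.79 kPa

The overall multiplier applied was 0.755 × 1.32 = 0.9966.
So the original pressure was 338.63 ÷ 0.9966 ≈ 339.79 kPa.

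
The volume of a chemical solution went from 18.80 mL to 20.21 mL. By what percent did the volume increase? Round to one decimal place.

Change: 20.21 − 18.80 = 1.41.
Relative to the original: 1.41 ÷ 18.80 = 7.5%.
So the volume increased by 7.5%.

7.5%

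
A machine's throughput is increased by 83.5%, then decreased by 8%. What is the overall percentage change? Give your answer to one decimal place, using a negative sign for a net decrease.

The combined multiplier is 1.835 × 0.92 = 1.6882.
That corresponds to an increase of 68.8%.

68.8%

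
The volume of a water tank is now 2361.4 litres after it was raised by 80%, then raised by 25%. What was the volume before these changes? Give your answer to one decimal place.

Undoing the 25% increase: 2361.4 ÷ 1.25 = 1889.12.
Undoing the 80% increase: 1889.12 ÷ 1.8 ≈ 1049.5 litres.

1049.5 litres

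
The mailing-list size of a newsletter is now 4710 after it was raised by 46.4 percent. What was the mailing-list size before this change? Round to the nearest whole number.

The overall multiplier applied was 1.464.
So the original mailing-list size was 4710 ÷ 1.464 ≈ 3217.

3217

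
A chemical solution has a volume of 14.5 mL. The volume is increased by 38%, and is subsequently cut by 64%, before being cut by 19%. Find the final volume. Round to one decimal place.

Apply the 38% increase: 14.5 × 1.38 = 20.01.
Apply the 64% decrease: 20.01 × 0.36 = 7.2036.
After the 19% decrease: 7.2036 × 0.81 = 5.834916 ≈ 5.8.

5.8 mL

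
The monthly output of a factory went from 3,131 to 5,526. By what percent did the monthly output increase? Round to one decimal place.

76.5%

Change: 5,526 − 3,131 = 2,395.
Relative to the original: 2,395 ÷ 3,131 ≈ 76.5%.
So the monthly output increased by 76.5%.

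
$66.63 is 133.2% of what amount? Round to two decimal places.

$50.02

$66.63 ÷ 1.332 ≈ $50.02.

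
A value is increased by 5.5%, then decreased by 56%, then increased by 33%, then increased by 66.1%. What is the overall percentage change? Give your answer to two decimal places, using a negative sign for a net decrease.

The combined multiplier is 1.055 × 0.44 × 1.33 × 1.661 = 1.025478146.
That corresponds to an increase of 2.55%.

2.55%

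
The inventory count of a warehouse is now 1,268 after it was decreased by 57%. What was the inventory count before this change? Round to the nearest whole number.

2,949

The overall multiplier applied was 0.43.
So the original inventory count was 1,268 ÷ 0.43 ≈ 2,949.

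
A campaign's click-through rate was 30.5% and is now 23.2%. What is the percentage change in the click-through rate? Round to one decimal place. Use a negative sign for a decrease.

-23.9%

The change is 23.2 − 30.5 = -7.3 percentage points.
Relative to the original 30.5%, that is -7.3 ÷ 30.5 ≈ -23.9%.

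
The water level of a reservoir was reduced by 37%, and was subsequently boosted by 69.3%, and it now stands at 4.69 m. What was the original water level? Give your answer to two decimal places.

Undoing the 69.3% increase: 4.69 ÷ 1.693 ≈ 2.77023.
Undoing the 37% decrease: 2.77023 ÷ 0.63 ≈ 4.40 m.

4.40 m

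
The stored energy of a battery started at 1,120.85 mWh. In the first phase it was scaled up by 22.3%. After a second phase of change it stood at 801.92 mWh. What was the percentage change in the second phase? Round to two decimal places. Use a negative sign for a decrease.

After the first phase: 1,120.85 × 1.223 = 1370.79955.
Second-phase multiplier: 801.92 ÷ 1370.79955 ≈ 0.585002.
That is a change of -41.50%.

-41.50%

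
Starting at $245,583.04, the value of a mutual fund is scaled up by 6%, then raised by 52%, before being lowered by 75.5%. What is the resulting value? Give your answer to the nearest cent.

Each change multiplies by a factor: 1.06 × 1.52 × 0.245 = 0.394744.
$245,583.04 × 0.394744 = $96942.43154176 ≈ $96,942.43.

$96,942.43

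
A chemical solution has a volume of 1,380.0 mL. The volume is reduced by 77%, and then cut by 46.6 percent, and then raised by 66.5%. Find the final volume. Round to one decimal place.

Each change multiplies by a factor: 0.23 × 0.534 × 1.665 = 0.2044953.
1,380.0 × 0.2044953 = 282.203514 ≈ 282.2.

282.2 mL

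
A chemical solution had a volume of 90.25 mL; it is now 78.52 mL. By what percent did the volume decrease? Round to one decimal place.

Change: 78.52 − 90.25 = -11.73.
Relative to the original: -11.73 ÷ 90.25 ≈ -13.0%.
So the volume decreased by 13.0%.

13.0%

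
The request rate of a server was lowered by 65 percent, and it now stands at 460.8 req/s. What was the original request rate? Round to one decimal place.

1,316.6 req/s

The overall multiplier applied was 0.35.
So the original request rate was 460.8 ÷ 0.35 ≈ 1,316.6 req/s.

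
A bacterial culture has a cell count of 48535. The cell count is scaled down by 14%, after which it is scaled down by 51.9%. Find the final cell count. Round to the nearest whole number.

20077

14% decrease: 48535 × 0.86 = 41740.1.
After the 51.9% decrease: 41740.1 × 0.481 = 20076.9881 ≈ 20077.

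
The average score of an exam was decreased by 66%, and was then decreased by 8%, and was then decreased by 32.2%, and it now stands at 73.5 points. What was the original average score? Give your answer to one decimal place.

The overall multiplier applied was 0.34 × 0.92 × 0.678 = 0.2120784.
So the original average score was 73.5 ÷ 0.2120784 ≈ 346.6 points.

346.6 points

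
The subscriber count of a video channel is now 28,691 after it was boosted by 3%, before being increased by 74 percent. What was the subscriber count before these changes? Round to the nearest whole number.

Undoing the 74% increase: 28,691 ÷ 1.74 ≈ 16489.08046.
Undoing the 3% increase: 16489.08046 ÷ 1.03 ≈ 16,009.

16,009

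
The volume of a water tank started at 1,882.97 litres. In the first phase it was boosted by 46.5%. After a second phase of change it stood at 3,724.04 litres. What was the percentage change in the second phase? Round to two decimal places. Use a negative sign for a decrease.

35.00%

After the first phase: 1,882.97 × 1.465 = 2758.55105.
Second-phase multiplier: 3,724.04 ÷ 2758.55105 ≈ 1.349999.
That is a change of 35.00%.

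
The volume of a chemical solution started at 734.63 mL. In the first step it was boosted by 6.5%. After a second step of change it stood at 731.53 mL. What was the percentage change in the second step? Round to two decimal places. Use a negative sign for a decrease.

-6.50%

After the first step: 734.63 × 1.065 = 782.38095.
Second-step multiplier: 731.53 ÷ 782.38095 ≈ 0.935005.
That is a change of -6.50%.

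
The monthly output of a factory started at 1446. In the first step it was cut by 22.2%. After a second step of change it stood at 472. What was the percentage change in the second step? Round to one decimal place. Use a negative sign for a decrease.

-58.0%

After the first step: 1446 × 0.778 = 1124.988.
Second-step multiplier: 472 ÷ 1124.988 ≈ 0.41956.
That is a change of -58.0%.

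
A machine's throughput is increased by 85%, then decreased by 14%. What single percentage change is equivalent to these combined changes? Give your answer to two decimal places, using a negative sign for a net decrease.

59.10%

An 85% increase multiplies by 1.85.
Then a 14% decrease: 1.85 × 0.86 = 1.591.
Overall factor 1.591, i.e. 59.10%.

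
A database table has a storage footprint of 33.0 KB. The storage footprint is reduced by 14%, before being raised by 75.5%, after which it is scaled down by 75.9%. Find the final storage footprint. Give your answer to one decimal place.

12.0 KB

Each change multiplies by a factor: 0.86 × 1.755 × 0.241 = 0.3637413.
33.0 × 0.3637413 = 12.0034629 ≈ 12.0.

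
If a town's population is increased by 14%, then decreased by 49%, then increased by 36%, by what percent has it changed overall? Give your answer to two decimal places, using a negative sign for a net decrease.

-20.93%

The combined multiplier is 1.14 × 0.51 × 1.36 = 0.790704.
That corresponds to a decrease of 20.93%.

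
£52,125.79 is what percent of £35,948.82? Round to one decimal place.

£52,125.79 ÷ £35,948.82 ≈ 145.0%.

145.0%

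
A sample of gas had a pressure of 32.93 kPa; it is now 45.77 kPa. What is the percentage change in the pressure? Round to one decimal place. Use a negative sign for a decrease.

39.0%

Change: 45.77 − 32.93 = 12.84.
Relative to the original: 12.84 ÷ 32.93 ≈ 39.0%.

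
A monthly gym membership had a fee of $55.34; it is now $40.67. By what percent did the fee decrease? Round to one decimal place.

26.5%

Change: $40.67 − $55.34 = -$14.67.
Relative to the original: -$14.67 ÷ $55.34 ≈ -26.5%.
So the fee decreased by 26.5%.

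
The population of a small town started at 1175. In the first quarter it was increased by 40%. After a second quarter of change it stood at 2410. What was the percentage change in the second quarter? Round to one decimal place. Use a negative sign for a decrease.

46.5%

After the first quarter: 1175 × 1.4 = 1645.
Second-quarter multiplier: 2410 ÷ 1645 ≈ 1.46505.
That is a change of 46.5%.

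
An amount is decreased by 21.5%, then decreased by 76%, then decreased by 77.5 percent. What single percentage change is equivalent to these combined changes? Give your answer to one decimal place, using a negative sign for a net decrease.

-95.8%

The combined multiplier is 0.785 × 0.24 × 0.225 = 0.04239.
That corresponds to a decrease of 95.8%.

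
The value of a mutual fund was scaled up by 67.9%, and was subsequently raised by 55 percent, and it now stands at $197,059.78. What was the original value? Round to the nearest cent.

The overall multiplier applied was 1.679 × 1.55 = 2.60245.
So the original value was $197,059.78 ÷ 2.60245 ≈ $75,720.87.

$75,720.87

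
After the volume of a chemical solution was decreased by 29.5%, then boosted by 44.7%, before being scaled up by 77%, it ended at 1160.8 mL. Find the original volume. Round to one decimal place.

642.9 mL

The overall multiplier applied was 0.705 × 1.447 × 1.77 = 1.80563895.
So the original volume was 1160.8 ÷ 1.80563895 ≈ 642.9 mL.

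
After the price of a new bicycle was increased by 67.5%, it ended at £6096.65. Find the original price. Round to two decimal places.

£3639.79

The overall multiplier applied was 1.675.
So the original price was £6096.65 ÷ 1.675 ≈ £3639.79.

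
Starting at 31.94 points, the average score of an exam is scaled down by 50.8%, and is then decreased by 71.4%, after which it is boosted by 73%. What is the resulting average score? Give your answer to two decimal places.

Apply the 50.8% decrease: 31.94 × 0.492 = 15.71448.
After the 71.4% decrease: 15.71448 × 0.286 = 4.49434128.
Apply the 73% increase: 4.49434128 × 1.73 = 7.7752104144 ≈ 7.78.

7.78 points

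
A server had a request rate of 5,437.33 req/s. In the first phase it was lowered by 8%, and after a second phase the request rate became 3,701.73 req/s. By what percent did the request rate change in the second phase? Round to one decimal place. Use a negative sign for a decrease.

After the first phase: 5,437.33 × 0.92 = 5002.3436.
Second-phase multiplier: 3,701.73 ÷ 5002.3436 ≈ 0.74.
That is a change of -26.0%.

-26.0%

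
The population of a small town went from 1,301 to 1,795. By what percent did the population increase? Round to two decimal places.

37.97%

Change: 1,795 − 1,301 = 494.
Relative to the original: 494 ÷ 1,301 ≈ 37.97%.
So the population increased by 37.97%.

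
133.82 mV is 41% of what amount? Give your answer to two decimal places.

133.82 mV ÷ 0.41 ≈ 326.39 mV.

326.39 mV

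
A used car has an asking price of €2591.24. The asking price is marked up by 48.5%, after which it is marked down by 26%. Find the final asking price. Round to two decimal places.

€2847.51

Each change multiplies by a factor: 1.485 × 0.74 = 1.0989.
€2591.24 × 1.0989 = €2847.513636 ≈ €2847.51.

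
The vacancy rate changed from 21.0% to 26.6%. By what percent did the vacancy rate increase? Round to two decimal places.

26.67%

The change is 26.6 − 21.0 = 5.6 percentage points.
Relative to the original 21.0%, that is 5.6 ÷ 21.0 ≈ 26.67%.
So the vacancy rate rose by 26.67%.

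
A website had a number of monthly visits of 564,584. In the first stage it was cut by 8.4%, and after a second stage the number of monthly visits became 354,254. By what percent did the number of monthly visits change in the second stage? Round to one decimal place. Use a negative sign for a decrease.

After the first stage: 564,584 × 0.916 = 517158.944.
Second-stage multiplier: 354,254 ÷ 517158.944 ≈ 0.685.
That is a change of -31.5%.

-31.5%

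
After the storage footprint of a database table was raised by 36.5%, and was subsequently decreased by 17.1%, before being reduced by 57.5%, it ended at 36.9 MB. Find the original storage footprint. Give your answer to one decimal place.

76.7 MB

Undoing the 57.5% decrease: 36.9 ÷ 0.425 ≈ 86.823529.
Undoing the 17.1% decrease: 86.823529 ÷ 0.829 ≈ 104.732846.
Undoing the 36.5% increase: 104.732846 ÷ 1.365 ≈ 76.7 MB.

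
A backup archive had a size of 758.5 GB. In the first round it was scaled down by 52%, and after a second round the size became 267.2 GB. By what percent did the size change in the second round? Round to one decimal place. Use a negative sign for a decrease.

After the first round: 758.5 × 0.48 = 364.08.
Second-round multiplier: 267.2 ÷ 364.08 ≈ 0.7339.
That is a change of -26.6%.

-26.6%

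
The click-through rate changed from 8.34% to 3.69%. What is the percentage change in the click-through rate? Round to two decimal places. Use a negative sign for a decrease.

The change is 3.69 − 8.34 = -4.65 percentage points.
Relative to the original 8.34%, that is -4.65 ÷ 8.34 ≈ -55.76%.

-55.76%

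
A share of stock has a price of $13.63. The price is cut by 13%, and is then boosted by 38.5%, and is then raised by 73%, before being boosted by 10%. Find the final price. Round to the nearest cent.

13% decrease: $13.63 × 0.87 = $11.8581.
Apply the 38.5% increase: $11.8581 × 1.385 = $16.4234685.
73% increase: $16.4234685 × 1.73 = $28.412600505.
Apply the 10% increase: $28.412600505 × 1.1 = $31.2538605555 ≈ $31.25.

$31.25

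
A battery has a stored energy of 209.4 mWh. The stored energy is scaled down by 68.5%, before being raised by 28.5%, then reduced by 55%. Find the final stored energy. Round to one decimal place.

Each change multiplies by a factor: 0.315 × 1.285 × 0.45 = 0.18214875.
209.4 × 0.18214875 = 38.14194825 ≈ 38.1.

38.1 mWh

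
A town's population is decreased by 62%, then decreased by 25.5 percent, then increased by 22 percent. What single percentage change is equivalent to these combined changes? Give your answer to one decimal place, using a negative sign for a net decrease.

A 62% decrease multiplies by 0.38.
Then a 25.5% decrease: 0.38 × 0.745 = 0.2831.
Then a 22% increase: 0.2831 × 1.22 = 0.345382.
Overall factor 0.345382, i.e. -65.5%.

-65.5%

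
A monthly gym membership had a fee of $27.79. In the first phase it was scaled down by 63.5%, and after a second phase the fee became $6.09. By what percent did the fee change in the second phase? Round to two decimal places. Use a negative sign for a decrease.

-39.96%

After the first phase: $27.79 × 0.365 = $10.14335.
Second-phase multiplier: $6.09 ÷ $10.14335 ≈ 0.600393.
That is a change of -39.96%.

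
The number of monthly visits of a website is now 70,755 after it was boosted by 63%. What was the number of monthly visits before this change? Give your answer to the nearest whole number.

The overall multiplier applied was 1.63.
So the original number of monthly visits was 70,755 ÷ 1.63 ≈ 43,408.

43,408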